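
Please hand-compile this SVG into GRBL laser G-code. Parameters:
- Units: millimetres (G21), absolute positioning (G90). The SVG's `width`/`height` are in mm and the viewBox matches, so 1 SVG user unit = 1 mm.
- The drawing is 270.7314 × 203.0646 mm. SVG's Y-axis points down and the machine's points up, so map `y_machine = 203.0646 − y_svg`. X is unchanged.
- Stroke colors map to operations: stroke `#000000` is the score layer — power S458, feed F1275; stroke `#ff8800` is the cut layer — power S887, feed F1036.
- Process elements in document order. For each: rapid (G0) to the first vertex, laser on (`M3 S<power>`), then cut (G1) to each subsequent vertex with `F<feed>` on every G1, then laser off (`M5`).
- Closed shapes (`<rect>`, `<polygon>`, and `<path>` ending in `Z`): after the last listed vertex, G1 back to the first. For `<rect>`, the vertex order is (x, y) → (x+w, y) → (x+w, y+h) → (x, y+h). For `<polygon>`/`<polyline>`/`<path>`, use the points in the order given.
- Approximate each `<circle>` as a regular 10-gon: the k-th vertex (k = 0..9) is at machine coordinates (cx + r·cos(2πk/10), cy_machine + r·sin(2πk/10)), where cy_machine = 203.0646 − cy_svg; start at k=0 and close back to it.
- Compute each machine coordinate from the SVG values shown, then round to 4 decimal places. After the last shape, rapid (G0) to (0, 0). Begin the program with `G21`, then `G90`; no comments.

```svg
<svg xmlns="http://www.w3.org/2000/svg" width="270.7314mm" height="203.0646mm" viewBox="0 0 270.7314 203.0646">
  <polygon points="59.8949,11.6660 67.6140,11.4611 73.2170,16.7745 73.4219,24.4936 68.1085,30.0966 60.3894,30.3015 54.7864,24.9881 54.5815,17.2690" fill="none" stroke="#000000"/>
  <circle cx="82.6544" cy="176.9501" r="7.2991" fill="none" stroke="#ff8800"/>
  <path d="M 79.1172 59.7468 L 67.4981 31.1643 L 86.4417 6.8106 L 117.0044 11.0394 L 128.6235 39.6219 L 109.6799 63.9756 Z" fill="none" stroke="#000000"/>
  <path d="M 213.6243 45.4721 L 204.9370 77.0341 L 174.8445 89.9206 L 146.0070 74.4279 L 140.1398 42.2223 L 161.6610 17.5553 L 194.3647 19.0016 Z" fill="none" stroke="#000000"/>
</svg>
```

G21
G90
G0 X59.8949 Y191.3986
M3 S458
G1 X67.6140 Y191.6035 F1275
G1 X73.2170 Y186.2901 F1275
G1 X73.4219 Y178.5710 F1275
G1 X68.1085 Y172.9680 F1275
G1 X60.3894 Y172.7631 F1275
G1 X54.7864 Y178.0765 F1275
G1 X54.5815 Y185.7956 F1275
G1 X59.8949 Y191.3986 F1275
M5
G0 X89.9535 Y26.1145
M3 S887
G1 X88.5595 Y30.4048 F1036
G1 X84.9099 Y33.0564 F1036
G1 X80.3989 Y33.0564 F1036
G1 X76.7493 Y30.4048 F1036
G1 X75.3553 Y26.1145 F1036
G1 X76.7493 Y21.8242 F1036
G1 X80.3989 Y19.1726 F1036
G1 X84.9099 Y19.1726 F1036
G1 X88.5595 Y21.8242 F1036
G1 X89.9535 Y26.1145 F1036
M5
G0 X79.1172 Y143.3178
M3 S458
G1 X67.4981 Y171.9003 F1275
G1 X86.4417 Y196.2540 F1275
G1 X117.0044 Y192.0252 F1275
G1 X128.6235 Y163.4427 F1275
G1 X109.6799 Y139.0890 F1275
G1 X79.1172 Y143.3178 F1275
M5
G0 X213.6243 Y157.5925
M3 S458
G1 X204.9370 Y126.0305 F1275
G1 X174.8445 Y113.1440 F1275
G1 X146.0070 Y128.6367 F1275
G1 X140.1398 Y160.8423 F1275
G1 X161.6610 Y185.5093 F1275
G1 X194.3647 Y184.0630 F1275
G1 X213.6243 Y157.5925 F1275
M5
G0 X0.0000 Y0.0000

Since the viewBox matches the mm dimensions, user units are millimetres directly. The only transform is the Y-flip y_m = 203.0646 − y_svg.

Shape 1 is a regular polygon drawn with `<polygon>`. Its stroke #000000 means score at S458, F1275. After flipping Y the toolpath is (59.8949,191.3986) → (67.6140,191.6035) → (73.2170,186.2901) → (73.4219,178.5710) → (68.1085,172.9680) → (60.3894,172.7631) → (54.7864,178.0765) → (54.5815,185.7956) → (59.8949,191.3986), returning to the start.

Shape 2 is a circle drawn with `<circle>`. Its stroke #ff8800 means cut at S887, F1036. After flipping Y the toolpath is (89.9535,26.1145) → (88.5595,30.4048) → (84.9099,33.0564) → (80.3989,33.0564) → (76.7493,30.4048) → (75.3553,26.1145) → (76.7493,21.8242) → (80.3989,19.1726) → (84.9099,19.1726) → (88.5595,21.8242) → (89.9535,26.1145), returning to the start.

Shape 3 is a regular polygon drawn with `<path>`. Its stroke #000000 means score at S458, F1275. After flipping Y the toolpath is (79.1172,143.3178) → (67.4981,171.9003) → (86.4417,196.2540) → (117.0044,192.0252) → (128.6235,163.4427) → (109.6799,139.0890) → (79.1172,143.3178), returning to the start.

Shape 4 is a regular polygon drawn with `<path>`. Its stroke #000000 means score at S458, F1275. After flipping Y the toolpath is (213.6243,157.5925) → (204.9370,126.0305) → (174.8445,113.1440) → (146.0070,128.6367) → (140.1398,160.8423) → (161.6610,185.5093) → (194.3647,184.0630) → (213.6243,157.5925), returning to the start.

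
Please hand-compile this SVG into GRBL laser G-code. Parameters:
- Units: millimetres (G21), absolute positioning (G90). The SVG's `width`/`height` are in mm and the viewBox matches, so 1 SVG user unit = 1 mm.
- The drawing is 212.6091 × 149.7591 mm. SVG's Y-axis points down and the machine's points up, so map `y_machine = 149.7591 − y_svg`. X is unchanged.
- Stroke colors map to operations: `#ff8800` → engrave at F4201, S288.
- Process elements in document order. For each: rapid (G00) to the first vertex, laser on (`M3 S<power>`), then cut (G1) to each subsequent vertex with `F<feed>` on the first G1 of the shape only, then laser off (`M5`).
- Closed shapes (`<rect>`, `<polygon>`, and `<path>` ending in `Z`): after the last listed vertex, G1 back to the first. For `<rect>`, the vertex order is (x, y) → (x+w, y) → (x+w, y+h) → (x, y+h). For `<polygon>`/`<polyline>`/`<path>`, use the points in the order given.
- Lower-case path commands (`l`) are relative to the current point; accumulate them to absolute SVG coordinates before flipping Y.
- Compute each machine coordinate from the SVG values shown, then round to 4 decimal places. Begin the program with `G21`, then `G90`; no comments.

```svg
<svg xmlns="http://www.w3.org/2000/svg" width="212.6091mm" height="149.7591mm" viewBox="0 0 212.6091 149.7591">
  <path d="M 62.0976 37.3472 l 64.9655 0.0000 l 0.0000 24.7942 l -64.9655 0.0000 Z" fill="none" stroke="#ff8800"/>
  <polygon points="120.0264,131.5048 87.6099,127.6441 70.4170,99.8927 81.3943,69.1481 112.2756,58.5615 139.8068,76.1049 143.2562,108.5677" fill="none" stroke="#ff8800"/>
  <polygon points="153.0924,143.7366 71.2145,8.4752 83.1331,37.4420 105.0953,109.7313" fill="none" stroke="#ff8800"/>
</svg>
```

Since the viewBox matches the mm dimensions, user units are millimetres directly. The only transform is the Y-flip y_m = 149.7591 − y_svg.

Shape 1 is a rectangle drawn with `<path>`. Its stroke #ff8800 means engrave at S288, F4201. After flipping Y the toolpath is (62.0976,112.4119) → (127.0631,112.4119) → (127.0631,87.6177) → (62.0976,87.6177) → (62.0976,112.4119), returning to the start.

Shape 2 is a regular polygon drawn with `<polygon>`. Its stroke #ff8800 means engrave at S288, F4201. After flipping Y the toolpath is (120.0264,18.2543) → (87.6099,22.1150) → (70.4170,49.8664) → (81.3943,80.6110) → (112.2756,91.1976) → (139.8068,73.6542) → (143.2562,41.1914) → (120.0264,18.2543), returning to the start.

Shape 3 is a closed polygon drawn with `<polygon>`. Its stroke #ff8800 means engrave at S288, F4201. After flipping Y the toolpath is (153.0924,6.0225) → (71.2145,141.2839) → (83.1331,112.3171) → (105.0953,40.0278) → (153.0924,6.0225), returning to the start.

G21
G90
G00 X62.0976 Y112.4119
M3 S288
G1 X127.0631 Y112.4119 F4201
G1 X127.0631 Y87.6177
G1 X62.0976 Y87.6177
G1 X62.0976 Y112.4119
M5
G00 X120.0264 Y18.2543
M3 S288
G1 X87.6099 Y22.1150 F4201
G1 X70.4170 Y49.8664
G1 X81.3943 Y80.6110
G1 X112.2756 Y91.1976
G1 X139.8068 Y73.6542
G1 X143.2562 Y41.1914
G1 X120.0264 Y18.2543
M5
G00 X153.0924 Y6.0225
M3 S288
G1 X71.2145 Y141.2839 F4201
G1 X83.1331 Y112.3171
G1 X105.0953 Y40.0278
G1 X153.0924 Y6.0225
M5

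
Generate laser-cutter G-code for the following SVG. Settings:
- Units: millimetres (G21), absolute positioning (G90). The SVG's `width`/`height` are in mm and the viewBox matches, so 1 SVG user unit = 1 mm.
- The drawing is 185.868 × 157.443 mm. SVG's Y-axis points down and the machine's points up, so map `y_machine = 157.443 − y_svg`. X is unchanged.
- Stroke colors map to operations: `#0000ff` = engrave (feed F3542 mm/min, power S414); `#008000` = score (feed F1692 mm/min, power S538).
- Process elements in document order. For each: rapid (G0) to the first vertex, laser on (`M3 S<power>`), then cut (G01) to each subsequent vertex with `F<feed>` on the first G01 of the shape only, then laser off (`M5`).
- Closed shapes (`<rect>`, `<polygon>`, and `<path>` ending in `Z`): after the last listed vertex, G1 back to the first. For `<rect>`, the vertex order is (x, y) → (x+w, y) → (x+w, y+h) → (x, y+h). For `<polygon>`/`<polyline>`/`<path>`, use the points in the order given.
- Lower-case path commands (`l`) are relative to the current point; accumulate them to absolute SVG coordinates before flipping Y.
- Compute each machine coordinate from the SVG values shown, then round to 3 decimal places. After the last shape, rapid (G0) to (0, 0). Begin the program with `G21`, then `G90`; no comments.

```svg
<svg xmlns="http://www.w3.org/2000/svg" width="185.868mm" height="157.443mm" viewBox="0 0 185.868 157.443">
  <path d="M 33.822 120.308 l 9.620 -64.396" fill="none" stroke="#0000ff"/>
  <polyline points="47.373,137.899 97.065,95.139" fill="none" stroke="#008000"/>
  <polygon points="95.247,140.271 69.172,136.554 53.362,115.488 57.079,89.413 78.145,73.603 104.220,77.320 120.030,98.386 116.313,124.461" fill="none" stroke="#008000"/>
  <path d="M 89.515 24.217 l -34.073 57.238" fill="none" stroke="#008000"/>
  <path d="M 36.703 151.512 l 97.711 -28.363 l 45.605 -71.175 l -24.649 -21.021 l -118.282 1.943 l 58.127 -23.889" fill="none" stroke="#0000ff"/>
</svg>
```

G21
G90
G0 X33.822 Y37.135
M3 S414
G01 X43.442 Y101.531 F3542
M5
G0 X47.373 Y19.544
M3 S538
G01 X97.065 Y62.304 F1692
M5
G0 X95.247 Y17.172
M3 S538
G01 X69.172 Y20.889 F1692
G01 X53.362 Y41.955
G01 X57.079 Y68.030
G01 X78.145 Y83.840
G01 X104.220 Y80.123
G01 X120.030 Y59.057
G01 X116.313 Y32.982
G01 X95.247 Y17.172
M5
G0 X89.515 Y133.226
M3 S538
G01 X55.442 Y75.988 F1692
M5
G0 X36.703 Y5.931
M3 S414
G01 X134.414 Y34.294 F3542
G01 X180.019 Y105.469
G01 X155.370 Y126.490
G01 X37.088 Y124.547
G01 X95.215 Y148.436
M5
G0 X0.000 Y0.000

Since the viewBox matches the mm dimensions, user units are millimetres directly. The only transform is the Y-flip y_m = 157.443 − y_svg.

Shape 1 is a line segment drawn with `<path>`. Its stroke #0000ff means engrave at S414, F3542. After flipping Y the toolpath is (33.822,37.135) → (43.442,101.531).

Shape 2 is a line segment drawn with `<polyline>`. Its stroke #008000 means score at S538, F1692. After flipping Y the toolpath is (47.373,19.544) → (97.065,62.304).

Shape 3 is a regular polygon drawn with `<polygon>`. Its stroke #008000 means score at S538, F1692. After flipping Y the toolpath is (95.247,17.172) → (69.172,20.889) → (53.362,41.955) → (57.079,68.030) → (78.145,83.840) → (104.220,80.123) → (120.030,59.057) → (116.313,32.982) → (95.247,17.172), returning to the start.

Shape 4 is a line segment drawn with `<path>`. Its stroke #008000 means score at S538, F1692. After flipping Y the toolpath is (89.515,133.226) → (55.442,75.988).

Shape 5 is a open polyline drawn with `<path>`. Its stroke #0000ff means engrave at S414, F3542. After flipping Y the toolpath is (36.703,5.931) → (134.414,34.294) → (180.019,105.469) → (155.370,126.490) → (37.088,124.547) → (95.215,148.436).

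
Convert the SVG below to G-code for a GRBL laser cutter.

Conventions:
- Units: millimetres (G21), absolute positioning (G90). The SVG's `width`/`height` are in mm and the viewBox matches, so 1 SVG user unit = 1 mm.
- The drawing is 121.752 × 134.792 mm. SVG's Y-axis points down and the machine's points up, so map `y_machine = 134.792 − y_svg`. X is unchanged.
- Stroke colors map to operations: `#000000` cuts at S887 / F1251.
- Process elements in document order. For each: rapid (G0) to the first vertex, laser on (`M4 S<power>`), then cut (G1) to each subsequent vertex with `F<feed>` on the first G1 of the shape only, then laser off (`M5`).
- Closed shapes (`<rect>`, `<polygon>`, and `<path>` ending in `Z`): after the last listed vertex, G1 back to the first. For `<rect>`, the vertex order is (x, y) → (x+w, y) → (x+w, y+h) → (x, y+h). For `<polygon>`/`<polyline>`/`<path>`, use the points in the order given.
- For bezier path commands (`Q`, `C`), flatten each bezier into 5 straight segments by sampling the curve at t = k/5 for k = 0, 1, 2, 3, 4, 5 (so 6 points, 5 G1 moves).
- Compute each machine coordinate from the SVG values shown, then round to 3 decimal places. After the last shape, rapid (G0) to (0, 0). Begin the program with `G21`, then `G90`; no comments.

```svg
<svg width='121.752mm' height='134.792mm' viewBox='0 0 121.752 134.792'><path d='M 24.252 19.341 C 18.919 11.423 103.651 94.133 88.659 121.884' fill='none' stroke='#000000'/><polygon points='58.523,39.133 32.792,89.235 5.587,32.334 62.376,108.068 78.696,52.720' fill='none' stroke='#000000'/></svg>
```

G21
G90
G0 X24.252 Y115.451
M4 S887
G1 X30.342 Y110.491 F1251
G1 X48.937 Y90.769
G1 X70.928 Y63.272
G1 X87.206 Y34.989
G1 X88.659 Y12.908
M5
G0 X58.523 Y95.659
M4 S887
G1 X32.792 Y45.557 F1251
G1 X5.587 Y102.458
G1 X62.376 Y26.724
G1 X78.696 Y82.072
G1 X58.523 Y95.659
M5
G0 X0.000 Y0.000

1 u = 1 mm; y_m = 134.792 − y.

[1] `<path>` cubic bezier, #000000→cut S887 F1251: (24.252,115.451) → (30.342,110.491) → (48.937,90.769) → (70.928,63.272) → (87.206,34.989) → (88.659,12.908)

[2] `<polygon>` closed polygon, #000000→cut S887 F1251: (58.523,95.659) → (32.792,45.557) → (5.587,102.458) → (62.376,26.724) → (78.696,82.072) → (58.523,95.659) (closed)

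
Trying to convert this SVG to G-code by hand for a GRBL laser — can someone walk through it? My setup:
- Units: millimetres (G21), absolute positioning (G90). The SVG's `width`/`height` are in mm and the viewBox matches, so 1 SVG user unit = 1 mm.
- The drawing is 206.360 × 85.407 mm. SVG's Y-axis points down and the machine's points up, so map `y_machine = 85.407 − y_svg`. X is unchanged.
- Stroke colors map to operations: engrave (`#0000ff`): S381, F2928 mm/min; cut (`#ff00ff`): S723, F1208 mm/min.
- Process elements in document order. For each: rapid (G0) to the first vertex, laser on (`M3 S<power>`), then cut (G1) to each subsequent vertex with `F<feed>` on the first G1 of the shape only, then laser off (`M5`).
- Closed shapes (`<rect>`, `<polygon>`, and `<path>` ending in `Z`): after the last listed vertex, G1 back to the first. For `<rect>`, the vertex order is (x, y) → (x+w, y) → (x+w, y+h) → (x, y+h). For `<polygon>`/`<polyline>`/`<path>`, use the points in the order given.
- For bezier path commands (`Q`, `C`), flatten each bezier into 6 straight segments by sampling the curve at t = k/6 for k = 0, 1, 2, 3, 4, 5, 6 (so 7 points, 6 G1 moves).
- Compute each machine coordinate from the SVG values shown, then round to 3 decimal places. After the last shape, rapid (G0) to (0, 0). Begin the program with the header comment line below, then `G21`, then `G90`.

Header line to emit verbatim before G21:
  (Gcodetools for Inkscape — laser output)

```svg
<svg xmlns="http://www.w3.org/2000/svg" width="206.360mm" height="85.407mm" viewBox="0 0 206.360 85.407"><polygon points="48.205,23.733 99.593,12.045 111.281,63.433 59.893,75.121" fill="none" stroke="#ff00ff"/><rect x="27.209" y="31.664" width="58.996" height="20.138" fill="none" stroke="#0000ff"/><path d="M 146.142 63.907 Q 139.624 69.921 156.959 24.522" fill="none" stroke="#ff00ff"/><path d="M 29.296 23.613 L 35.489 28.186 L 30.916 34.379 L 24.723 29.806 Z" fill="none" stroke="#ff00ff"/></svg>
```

Since the viewBox matches the mm dimensions, user units are millimetres directly. The only transform is the Y-flip y_m = 85.407 − y_svg.

Shape 1 is a regular polygon drawn with `<polygon>`. Its stroke #ff00ff means cut at S723, F1208. After flipping Y the toolpath is (48.205,61.674) → (99.593,73.362) → (111.281,21.974) → (59.893,10.286) → (48.205,61.674), returning to the start.

Shape 2 is a rectangle drawn with `<rect>`. Its stroke #0000ff means engrave at S381, F2928. After flipping Y the toolpath is (27.209,53.743) → (86.205,53.743) → (86.205,33.605) → (27.209,33.605) → (27.209,53.743), returning to the start.

Shape 3 is a quadratic bezier drawn with `<path>`. Its stroke #ff00ff means cut at S723, F1208. After flipping Y the toolpath is (146.142,21.500) → (144.632,20.923) → (144.447,23.203) → (145.587,28.339) → (148.053,36.332) → (151.843,47.180) → (156.959,60.885).

Shape 4 is a regular polygon drawn with `<path>`. Its stroke #ff00ff means cut at S723, F1208. After flipping Y the toolpath is (29.296,61.794) → (35.489,57.221) → (30.916,51.028) → (24.723,55.601) → (29.296,61.794), returning to the start.

(Gcodetools for Inkscape — laser output)
G21
G90
G0 X48.205 Y61.674
M3 S723
G1 X99.593 Y73.362 F1208
G1 X111.281 Y21.974
G1 X59.893 Y10.286
G1 X48.205 Y61.674
M5
G0 X27.209 Y53.743
M3 S381
G1 X86.205 Y53.743 F2928
G1 X86.205 Y33.605
G1 X27.209 Y33.605
G1 X27.209 Y53.743
M5
G0 X146.142 Y21.500
M3 S723
G1 X144.632 Y20.923 F1208
G1 X144.447 Y23.203
G1 X145.587 Y28.339
G1 X148.053 Y36.332
G1 X151.843 Y47.180
G1 X156.959 Y60.885
M5
G0 X29.296 Y61.794
M3 S723
G1 X35.489 Y57.221 F1208
G1 X30.916 Y51.028
G1 X24.723 Y55.601
G1 X29.296 Y61.794
M5
G0 X0.000 Y0.000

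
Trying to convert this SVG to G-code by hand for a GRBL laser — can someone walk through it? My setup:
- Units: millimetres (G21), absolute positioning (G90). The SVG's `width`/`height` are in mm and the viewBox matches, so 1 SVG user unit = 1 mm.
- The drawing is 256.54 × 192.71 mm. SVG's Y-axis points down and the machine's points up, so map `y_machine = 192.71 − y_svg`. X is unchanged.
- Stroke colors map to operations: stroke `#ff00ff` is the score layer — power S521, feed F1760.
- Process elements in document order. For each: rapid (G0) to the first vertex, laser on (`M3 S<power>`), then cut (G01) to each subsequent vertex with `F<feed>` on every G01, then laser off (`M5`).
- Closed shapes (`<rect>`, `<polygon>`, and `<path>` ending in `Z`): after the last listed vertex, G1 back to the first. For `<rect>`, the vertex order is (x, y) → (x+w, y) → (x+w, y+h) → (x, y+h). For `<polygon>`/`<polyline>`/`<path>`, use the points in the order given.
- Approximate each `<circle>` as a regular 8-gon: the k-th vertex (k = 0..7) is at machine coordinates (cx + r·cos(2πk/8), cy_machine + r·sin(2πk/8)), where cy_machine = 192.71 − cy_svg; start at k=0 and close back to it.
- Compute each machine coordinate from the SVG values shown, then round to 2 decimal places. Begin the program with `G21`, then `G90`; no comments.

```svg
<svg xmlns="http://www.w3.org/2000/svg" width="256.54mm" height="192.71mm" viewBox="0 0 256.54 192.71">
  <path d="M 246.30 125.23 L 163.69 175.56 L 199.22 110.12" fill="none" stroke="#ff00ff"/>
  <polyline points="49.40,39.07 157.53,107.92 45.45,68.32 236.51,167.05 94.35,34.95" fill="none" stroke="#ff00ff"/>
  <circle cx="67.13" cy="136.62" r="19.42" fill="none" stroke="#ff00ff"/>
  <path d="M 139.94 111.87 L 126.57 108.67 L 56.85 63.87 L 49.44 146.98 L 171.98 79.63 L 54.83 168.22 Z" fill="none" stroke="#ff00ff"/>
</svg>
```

1 u = 1 mm; y_m = 192.71 − y.

[1] `<path>` open polyline, #ff00ff→score S521 F1760: (246.30,67.48) → (163.69,17.15) → (199.22,82.59)

[2] `<polyline>` open polyline, #ff00ff→score S521 F1760: (49.40,153.64) → (157.53,84.79) → (45.45,124.39) → (236.51,25.66) → (94.35,157.76)

[3] `<circle>` circle, #ff00ff→score S521 F1760: (86.55,56.09) → (80.86,69.82) → (67.13,75.51) → (53.40,69.82) → (47.71,56.09) → (53.40,42.36) → (67.13,36.67) → (80.86,42.36) → (86.55,56.09) (closed)

[4] `<path>` closed polygon, #ff00ff→score S521 F1760: (139.94,80.84) → (126.57,84.04) → (56.85,128.84) → (49.44,45.73) → (171.98,113.08) → (54.83,24.49) → (139.94,80.84) (closed)

G21
G90
G0 X246.30 Y67.48
M3 S521
G01 X163.69 Y17.15 F1760
G01 X199.22 Y82.59 F1760
M5
G0 X49.40 Y153.64
M3 S521
G01 X157.53 Y84.79 F1760
G01 X45.45 Y124.39 F1760
G01 X236.51 Y25.66 F1760
G01 X94.35 Y157.76 F1760
M5
G0 X86.55 Y56.09
M3 S521
G01 X80.86 Y69.82 F1760
G01 X67.13 Y75.51 F1760
G01 X53.40 Y69.82 F1760
G01 X47.71 Y56.09 F1760
G01 X53.40 Y42.36 F1760
G01 X67.13 Y36.67 F1760
G01 X80.86 Y42.36 F1760
G01 X86.55 Y56.09 F1760
M5
G0 X139.94 Y80.84
M3 S521
G01 X126.57 Y84.04 F1760
G01 X56.85 Y128.84 F1760
G01 X49.44 Y45.73 F1760
G01 X171.98 Y113.08 F1760
G01 X54.83 Y24.49 F1760
G01 X139.94 Y80.84 F1760
M5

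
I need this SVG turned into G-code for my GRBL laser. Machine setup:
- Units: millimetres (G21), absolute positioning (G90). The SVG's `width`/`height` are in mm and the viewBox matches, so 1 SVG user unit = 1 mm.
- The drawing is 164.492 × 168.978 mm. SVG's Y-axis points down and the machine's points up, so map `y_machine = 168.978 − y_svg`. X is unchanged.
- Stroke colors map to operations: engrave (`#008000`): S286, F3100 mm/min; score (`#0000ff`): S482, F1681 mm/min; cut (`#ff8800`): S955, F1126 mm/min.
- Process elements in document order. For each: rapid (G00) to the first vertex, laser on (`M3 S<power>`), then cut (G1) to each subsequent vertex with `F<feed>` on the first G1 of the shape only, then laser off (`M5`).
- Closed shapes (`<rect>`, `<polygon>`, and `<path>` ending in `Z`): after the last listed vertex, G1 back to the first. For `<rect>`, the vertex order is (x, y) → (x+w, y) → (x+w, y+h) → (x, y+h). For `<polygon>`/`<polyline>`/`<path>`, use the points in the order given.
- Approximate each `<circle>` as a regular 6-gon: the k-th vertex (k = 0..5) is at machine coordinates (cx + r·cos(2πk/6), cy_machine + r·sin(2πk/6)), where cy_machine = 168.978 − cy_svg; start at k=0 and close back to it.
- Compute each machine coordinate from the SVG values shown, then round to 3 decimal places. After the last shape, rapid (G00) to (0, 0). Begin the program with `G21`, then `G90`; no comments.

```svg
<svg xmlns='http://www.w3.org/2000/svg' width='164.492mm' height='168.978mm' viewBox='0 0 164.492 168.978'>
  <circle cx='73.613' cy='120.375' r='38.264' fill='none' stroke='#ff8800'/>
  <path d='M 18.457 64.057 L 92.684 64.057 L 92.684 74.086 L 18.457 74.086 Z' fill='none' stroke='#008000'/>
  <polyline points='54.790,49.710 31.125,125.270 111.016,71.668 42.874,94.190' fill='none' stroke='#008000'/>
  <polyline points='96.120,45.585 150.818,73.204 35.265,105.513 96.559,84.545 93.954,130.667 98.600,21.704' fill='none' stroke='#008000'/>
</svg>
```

viewBox `0 0 164.492 168.978` with mm width/height → 1 unit = 1 mm. Flip: y_m = 168.978 − y_svg.

**Shape 1** — `<circle>` circle, stroke `#ff8800` → cut (S955, F1126). Machine vertices: (111.877,48.603) → (92.745,81.741) → (54.481,81.741) → (35.349,48.603) → (54.481,15.465) → (92.745,15.465) → (111.877,48.603). Closed: final G1 returns to the first vertex.

**Shape 2** — `<path>` rectangle, stroke `#008000` → engrave (S286, F3100). Machine vertices: (18.457,104.921) → (92.684,104.921) → (92.684,94.892) → (18.457,94.892) → (18.457,104.921). Closed: final G1 returns to the first vertex.

**Shape 3** — `<polyline>` open polyline, stroke `#008000` → engrave (S286, F3100). Machine vertices: (54.790,119.268) → (31.125,43.708) → (111.016,97.310) → (42.874,74.788). Open path.

**Shape 4** — `<polyline>` open polyline, stroke `#008000` → engrave (S286, F3100). Machine vertices: (96.120,123.393) → (150.818,95.774) → (35.265,63.465) → (96.559,84.433) → (93.954,38.311) → (98.600,147.274). Open path.

G21
G90
G00 X111.877 Y48.603
M3 S955
G1 X92.745 Y81.741 F1126
G1 X54.481 Y81.741
G1 X35.349 Y48.603
G1 X54.481 Y15.465
G1 X92.745 Y15.465
G1 X111.877 Y48.603
M5
G00 X18.457 Y104.921
M3 S286
G1 X92.684 Y104.921 F3100
G1 X92.684 Y94.892
G1 X18.457 Y94.892
G1 X18.457 Y104.921
M5
G00 X54.790 Y119.268
M3 S286
G1 X31.125 Y43.708 F3100
G1 X111.016 Y97.310
G1 X42.874 Y74.788
M5
G00 X96.120 Y123.393
M3 S286
G1 X150.818 Y95.774 F3100
G1 X35.265 Y63.465
G1 X96.559 Y84.433
G1 X93.954 Y38.311
G1 X98.600 Y147.274
M5
G00 X0.000 Y0.000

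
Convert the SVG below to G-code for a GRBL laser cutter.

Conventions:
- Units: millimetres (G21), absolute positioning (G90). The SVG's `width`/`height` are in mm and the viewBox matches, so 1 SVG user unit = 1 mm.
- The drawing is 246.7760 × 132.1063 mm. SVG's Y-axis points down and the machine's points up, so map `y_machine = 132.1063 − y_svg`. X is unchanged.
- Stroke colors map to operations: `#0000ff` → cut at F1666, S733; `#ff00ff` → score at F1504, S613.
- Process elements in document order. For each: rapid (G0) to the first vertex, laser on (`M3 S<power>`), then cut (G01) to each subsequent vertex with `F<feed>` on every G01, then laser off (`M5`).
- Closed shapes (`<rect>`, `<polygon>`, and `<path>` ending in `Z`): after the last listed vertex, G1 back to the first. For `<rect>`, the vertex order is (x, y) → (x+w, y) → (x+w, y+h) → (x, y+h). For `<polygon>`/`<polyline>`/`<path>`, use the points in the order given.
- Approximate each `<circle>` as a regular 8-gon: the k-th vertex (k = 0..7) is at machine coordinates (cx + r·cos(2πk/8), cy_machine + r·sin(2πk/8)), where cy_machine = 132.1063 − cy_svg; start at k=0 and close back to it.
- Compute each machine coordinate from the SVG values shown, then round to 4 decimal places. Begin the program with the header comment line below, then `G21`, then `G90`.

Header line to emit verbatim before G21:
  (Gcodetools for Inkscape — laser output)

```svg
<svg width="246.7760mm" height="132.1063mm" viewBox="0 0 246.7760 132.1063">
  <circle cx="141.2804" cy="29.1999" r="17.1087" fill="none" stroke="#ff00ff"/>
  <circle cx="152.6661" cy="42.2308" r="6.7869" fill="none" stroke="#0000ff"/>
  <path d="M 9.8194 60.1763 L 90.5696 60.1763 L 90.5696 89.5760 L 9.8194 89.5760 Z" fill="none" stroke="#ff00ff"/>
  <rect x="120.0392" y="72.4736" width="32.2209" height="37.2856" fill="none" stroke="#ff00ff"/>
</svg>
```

(Gcodetools for Inkscape — laser output)
G21
G90
G0 X158.3891 Y102.9064
M3 S613
G01 X153.3781 Y115.0041 F1504
G01 X141.2804 Y120.0151 F1504
G01 X129.1827 Y115.0041 F1504
G01 X124.1717 Y102.9064 F1504
G01 X129.1827 Y90.8087 F1504
G01 X141.2804 Y85.7977 F1504
G01 X153.3781 Y90.8087 F1504
G01 X158.3891 Y102.9064 F1504
M5
G0 X159.4530 Y89.8755
M3 S733
G01 X157.4652 Y94.6746 F1666
G01 X152.6661 Y96.6624 F1666
G01 X147.8670 Y94.6746 F1666
G01 X145.8792 Y89.8755 F1666
G01 X147.8670 Y85.0764 F1666
G01 X152.6661 Y83.0886 F1666
G01 X157.4652 Y85.0764 F1666
G01 X159.4530 Y89.8755 F1666
M5
G0 X9.8194 Y71.9300
M3 S613
G01 X90.5696 Y71.9300 F1504
G01 X90.5696 Y42.5303 F1504
G01 X9.8194 Y42.5303 F1504
G01 X9.8194 Y71.9300 F1504
M5
G0 X120.0392 Y59.6327
M3 S613
G01 X152.2601 Y59.6327 F1504
G01 X152.2601 Y22.3471 F1504
G01 X120.0392 Y22.3471 F1504
G01 X120.0392 Y59.6327 F1504
M5

viewBox `0 0 246.7760 132.1063` with mm width/height → 1 unit = 1 mm. Flip: y_m = 132.1063 − y_svg.

**Shape 1** — `<circle>` circle, stroke `#ff00ff` → score (S613, F1504). Machine vertices: (158.3891,102.9064) → (153.3781,115.0041) → (141.2804,120.0151) → (129.1827,115.0041) → (124.1717,102.9064) → (129.1827,90.8087) → (141.2804,85.7977) → (153.3781,90.8087) → (158.3891,102.9064). Closed: final G1 returns to the first vertex.

**Shape 2** — `<circle>` circle, stroke `#0000ff` → cut (S733, F1666). Machine vertices: (159.4530,89.8755) → (157.4652,94.6746) → (152.6661,96.6624) → (147.8670,94.6746) → (145.8792,89.8755) → (147.8670,85.0764) → (152.6661,83.0886) → (157.4652,85.0764) → (159.4530,89.8755). Closed: final G1 returns to the first vertex.

**Shape 3** — `<path>` rectangle, stroke `#ff00ff` → score (S613, F1504). Machine vertices: (9.8194,71.9300) → (90.5696,71.9300) → (90.5696,42.5303) → (9.8194,42.5303) → (9.8194,71.9300). Closed: final G1 returns to the first vertex.

**Shape 4** — `<rect>` rectangle, stroke `#ff00ff` → score (S613, F1504). Machine vertices: (120.0392,59.6327) → (152.2601,59.6327) → (152.2601,22.3471) → (120.0392,22.3471) → (120.0392,59.6327). Closed: final G1 returns to the first vertex.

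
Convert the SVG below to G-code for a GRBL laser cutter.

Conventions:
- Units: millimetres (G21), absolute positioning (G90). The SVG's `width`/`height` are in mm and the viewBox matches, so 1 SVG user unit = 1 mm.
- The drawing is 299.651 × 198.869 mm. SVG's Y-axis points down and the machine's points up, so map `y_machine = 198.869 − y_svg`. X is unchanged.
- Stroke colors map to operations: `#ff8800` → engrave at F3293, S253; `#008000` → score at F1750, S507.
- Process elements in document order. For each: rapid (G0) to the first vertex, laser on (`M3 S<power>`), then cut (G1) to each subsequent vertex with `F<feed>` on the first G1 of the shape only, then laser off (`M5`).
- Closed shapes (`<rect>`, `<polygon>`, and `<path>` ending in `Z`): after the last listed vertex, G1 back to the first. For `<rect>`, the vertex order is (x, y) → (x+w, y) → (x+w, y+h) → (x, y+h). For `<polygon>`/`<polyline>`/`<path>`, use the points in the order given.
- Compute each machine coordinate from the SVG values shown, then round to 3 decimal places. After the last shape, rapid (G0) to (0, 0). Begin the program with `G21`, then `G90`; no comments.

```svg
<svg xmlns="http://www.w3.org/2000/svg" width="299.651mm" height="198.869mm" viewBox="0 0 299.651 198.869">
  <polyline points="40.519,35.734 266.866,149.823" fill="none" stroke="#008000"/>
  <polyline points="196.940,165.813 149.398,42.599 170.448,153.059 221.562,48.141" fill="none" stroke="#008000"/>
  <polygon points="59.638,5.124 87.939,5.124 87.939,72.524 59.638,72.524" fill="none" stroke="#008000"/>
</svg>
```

G21
G90
G0 X40.519 Y163.135
M3 S507
G1 X266.866 Y49.046 F1750
M5
G0 X196.940 Y33.056
M3 S507
G1 X149.398 Y156.270 F1750
G1 X170.448 Y45.810
G1 X221.562 Y150.728
M5
G0 X59.638 Y193.745
M3 S507
G1 X87.939 Y193.745 F1750
G1 X87.939 Y126.345
G1 X59.638 Y126.345
G1 X59.638 Y193.745
M5
G0 X0.000 Y0.000

viewBox `0 0 299.651 198.869` with mm width/height → 1 unit = 1 mm. Flip: y_m = 198.869 − y_svg.

**Shape 1** — `<polyline>` line segment, stroke `#008000` → score (S507, F1750). Machine vertices: (40.519,163.135) → (266.866,49.046). Open path.

**Shape 2** — `<polyline>` open polyline, stroke `#008000` → score (S507, F1750). Machine vertices: (196.940,33.056) → (149.398,156.270) → (170.448,45.810) → (221.562,150.728). Open path.

**Shape 3** — `<polygon>` rectangle, stroke `#008000` → score (S507, F1750). Machine vertices: (59.638,193.745) → (87.939,193.745) → (87.939,126.345) → (59.638,126.345) → (59.638,193.745). Closed: final G1 returns to the first vertex.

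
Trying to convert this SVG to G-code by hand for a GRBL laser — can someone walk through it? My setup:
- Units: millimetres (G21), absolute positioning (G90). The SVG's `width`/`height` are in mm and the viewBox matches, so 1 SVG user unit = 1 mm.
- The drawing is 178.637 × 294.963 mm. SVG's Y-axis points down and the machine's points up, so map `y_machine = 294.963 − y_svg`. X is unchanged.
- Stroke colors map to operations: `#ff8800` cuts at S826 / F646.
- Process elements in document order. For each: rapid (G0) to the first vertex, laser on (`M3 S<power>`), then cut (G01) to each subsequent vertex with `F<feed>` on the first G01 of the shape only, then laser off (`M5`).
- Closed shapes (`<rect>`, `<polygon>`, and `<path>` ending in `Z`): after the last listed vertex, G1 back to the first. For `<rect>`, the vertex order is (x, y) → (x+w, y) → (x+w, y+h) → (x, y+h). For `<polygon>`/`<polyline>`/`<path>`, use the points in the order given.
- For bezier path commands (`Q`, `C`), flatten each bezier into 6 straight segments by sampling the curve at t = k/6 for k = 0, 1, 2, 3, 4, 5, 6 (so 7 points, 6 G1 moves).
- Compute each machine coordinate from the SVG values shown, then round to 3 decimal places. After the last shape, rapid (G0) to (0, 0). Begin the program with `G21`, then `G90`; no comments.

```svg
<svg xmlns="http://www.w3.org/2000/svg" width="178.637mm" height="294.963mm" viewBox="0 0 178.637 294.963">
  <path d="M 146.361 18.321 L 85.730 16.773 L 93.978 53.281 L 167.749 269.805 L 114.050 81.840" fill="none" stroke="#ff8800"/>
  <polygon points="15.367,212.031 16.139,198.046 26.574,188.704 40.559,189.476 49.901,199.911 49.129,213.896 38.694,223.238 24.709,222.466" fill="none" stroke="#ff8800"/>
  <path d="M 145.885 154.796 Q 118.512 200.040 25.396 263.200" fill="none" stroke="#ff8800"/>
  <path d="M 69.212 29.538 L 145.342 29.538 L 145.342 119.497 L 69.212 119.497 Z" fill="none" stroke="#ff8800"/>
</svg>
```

G21
G90
G0 X146.361 Y276.642
M3 S826
G01 X85.730 Y278.190 F646
G01 X93.978 Y241.682
G01 X167.749 Y25.158
G01 X114.050 Y213.123
M5
G0 X15.367 Y82.932
M3 S826
G01 X16.139 Y96.917 F646
G01 X26.574 Y106.259
G01 X40.559 Y105.487
G01 X49.901 Y95.052
G01 X49.129 Y81.067
G01 X38.694 Y71.725
G01 X24.709 Y72.497
G01 X15.367 Y82.932
M5
G0 X145.885 Y140.167
M3 S826
G01 X134.934 Y124.588 F646
G01 X120.332 Y108.014
G01 X102.076 Y90.444
G01 X80.169 Y71.879
G01 X54.608 Y52.319
G01 X25.396 Y31.763
M5
G0 X69.212 Y265.425
M3 S826
G01 X145.342 Y265.425 F646
G01 X145.342 Y175.466
G01 X69.212 Y175.466
G01 X69.212 Y265.425
M5
G0 X0.000 Y0.000

1 u = 1 mm; y_m = 294.963 − y.

[1] `<path>` open polyline, #ff8800→cut S826 F646: (146.361,276.642) → (85.730,278.190) → (93.978,241.682) → (167.749,25.158) → (114.050,213.123)

[2] `<polygon>` regular polygon, #ff8800→cut S826 F646: (15.367,82.932) → (16.139,96.917) → (26.574,106.259) → (40.559,105.487) → (49.901,95.052) → (49.129,81.067) → (38.694,71.725) → (24.709,72.497) → (15.367,82.932) (closed)

[3] `<path>` quadratic bezier, #ff8800→cut S826 F646: (145.885,140.167) → (134.934,124.588) → (120.332,108.014) → (102.076,90.444) → (80.169,71.879) → (54.608,52.319) → (25.396,31.763)

[4] `<path>` rectangle, #ff8800→cut S826 F646: (69.212,265.425) → (145.342,265.425) → (145.342,175.466) → (69.212,175.466) → (69.212,265.425) (closed)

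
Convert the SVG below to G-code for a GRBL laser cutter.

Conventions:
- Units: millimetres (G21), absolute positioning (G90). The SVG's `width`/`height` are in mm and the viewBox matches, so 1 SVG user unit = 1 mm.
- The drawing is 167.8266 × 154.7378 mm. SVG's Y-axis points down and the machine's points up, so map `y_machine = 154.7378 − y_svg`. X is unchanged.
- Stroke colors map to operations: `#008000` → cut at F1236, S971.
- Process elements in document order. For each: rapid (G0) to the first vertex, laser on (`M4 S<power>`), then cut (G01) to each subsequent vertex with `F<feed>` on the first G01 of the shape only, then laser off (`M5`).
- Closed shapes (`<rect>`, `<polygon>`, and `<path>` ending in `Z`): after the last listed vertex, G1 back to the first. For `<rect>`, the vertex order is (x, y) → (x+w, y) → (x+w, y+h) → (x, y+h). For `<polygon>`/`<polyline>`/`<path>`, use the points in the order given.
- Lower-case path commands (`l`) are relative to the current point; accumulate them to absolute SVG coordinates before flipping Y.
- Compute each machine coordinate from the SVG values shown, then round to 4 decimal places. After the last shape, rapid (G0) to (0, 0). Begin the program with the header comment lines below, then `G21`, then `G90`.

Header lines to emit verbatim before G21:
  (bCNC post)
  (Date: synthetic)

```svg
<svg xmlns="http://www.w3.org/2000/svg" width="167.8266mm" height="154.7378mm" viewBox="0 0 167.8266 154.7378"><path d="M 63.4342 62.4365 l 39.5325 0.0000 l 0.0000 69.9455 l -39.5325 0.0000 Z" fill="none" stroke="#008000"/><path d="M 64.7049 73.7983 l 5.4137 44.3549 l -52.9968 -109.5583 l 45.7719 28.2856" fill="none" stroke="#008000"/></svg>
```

viewBox `0 0 167.8266 154.7378` with mm width/height → 1 unit = 1 mm. Flip: y_m = 154.7378 − y_svg.

**Shape 1** — `<path>` rectangle, stroke `#008000` → cut (S971, F1236). Machine vertices: (63.4342,92.3013) → (102.9667,92.3013) → (102.9667,22.3558) → (63.4342,22.3558) → (63.4342,92.3013). Closed: final G1 returns to the first vertex.

**Shape 2** — `<path>` open polyline, stroke `#008000` → cut (S971, F1236). Machine vertices: (64.7049,80.9395) → (70.1186,36.5846) → (17.1218,146.1429) → (62.8937,117.8573). Open path.

(bCNC post)
(Date: synthetic)
G21
G90
G0 X63.4342 Y92.3013
M4 S971
G01 X102.9667 Y92.3013 F1236
G01 X102.9667 Y22.3558
G01 X63.4342 Y22.3558
G01 X63.4342 Y92.3013
M5
G0 X64.7049 Y80.9395
M4 S971
G01 X70.1186 Y36.5846 F1236
G01 X17.1218 Y146.1429
G01 X62.8937 Y117.8573
M5
G0 X0.0000 Y0.0000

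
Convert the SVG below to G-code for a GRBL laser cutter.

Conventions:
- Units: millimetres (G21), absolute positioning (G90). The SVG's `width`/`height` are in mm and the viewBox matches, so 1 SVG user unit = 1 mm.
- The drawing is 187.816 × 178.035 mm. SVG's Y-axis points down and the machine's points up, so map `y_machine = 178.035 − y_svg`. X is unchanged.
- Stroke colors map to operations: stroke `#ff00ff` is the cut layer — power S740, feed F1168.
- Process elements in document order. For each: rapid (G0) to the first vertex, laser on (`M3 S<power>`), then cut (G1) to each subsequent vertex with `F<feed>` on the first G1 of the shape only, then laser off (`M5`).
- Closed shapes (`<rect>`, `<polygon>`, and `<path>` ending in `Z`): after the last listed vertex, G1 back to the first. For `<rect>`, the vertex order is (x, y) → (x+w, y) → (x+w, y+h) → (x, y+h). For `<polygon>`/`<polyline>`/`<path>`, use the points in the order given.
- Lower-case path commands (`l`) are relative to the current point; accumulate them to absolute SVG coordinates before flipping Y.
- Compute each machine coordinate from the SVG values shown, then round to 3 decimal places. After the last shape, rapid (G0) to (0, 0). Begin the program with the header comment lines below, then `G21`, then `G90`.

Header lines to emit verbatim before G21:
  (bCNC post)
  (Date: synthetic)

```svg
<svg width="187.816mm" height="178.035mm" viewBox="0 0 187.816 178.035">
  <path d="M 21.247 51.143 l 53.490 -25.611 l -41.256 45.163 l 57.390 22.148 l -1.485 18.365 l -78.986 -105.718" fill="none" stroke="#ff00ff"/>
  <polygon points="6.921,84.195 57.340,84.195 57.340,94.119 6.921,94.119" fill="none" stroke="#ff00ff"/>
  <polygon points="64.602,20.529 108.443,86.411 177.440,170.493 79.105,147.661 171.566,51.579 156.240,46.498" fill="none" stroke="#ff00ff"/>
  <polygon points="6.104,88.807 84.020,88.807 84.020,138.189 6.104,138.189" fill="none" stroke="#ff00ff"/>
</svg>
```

(bCNC post)
(Date: synthetic)
G21
G90
G0 X21.247 Y126.892
M3 S740
G1 X74.737 Y152.503 F1168
G1 X33.481 Y107.340
G1 X90.871 Y85.192
G1 X89.386 Y66.827
G1 X10.400 Y172.545
M5
G0 X6.921 Y93.840
M3 S740
G1 X57.340 Y93.840 F1168
G1 X57.340 Y83.916
G1 X6.921 Y83.916
G1 X6.921 Y93.840
M5
G0 X64.602 Y157.506
M3 S740
G1 X108.443 Y91.624 F1168
G1 X177.440 Y7.542
G1 X79.105 Y30.374
G1 X171.566 Y126.456
G1 X156.240 Y131.537
G1 X64.602 Y157.506
M5
G0 X6.104 Y89.228
M3 S740
G1 X84.020 Y89.228 F1168
G1 X84.020 Y39.846
G1 X6.104 Y39.846
G1 X6.104 Y89.228
M5
G0 X0.000 Y0.000

Since the viewBox matches the mm dimensions, user units are millimetres directly. The only transform is the Y-flip y_m = 178.035 − y_svg.

Shape 1 is a open polyline drawn with `<path>`. Its stroke #ff00ff means cut at S740, F1168. After flipping Y the toolpath is (21.247,126.892) → (74.737,152.503) → (33.481,107.340) → (90.871,85.192) → (89.386,66.827) → (10.400,172.545).

Shape 2 is a rectangle drawn with `<polygon>`. Its stroke #ff00ff means cut at S740, F1168. After flipping Y the toolpath is (6.921,93.840) → (57.340,93.840) → (57.340,83.916) → (6.921,83.916) → (6.921,93.840), returning to the start.

Shape 3 is a closed polygon drawn with `<polygon>`. Its stroke #ff00ff means cut at S740, F1168. After flipping Y the toolpath is (64.602,157.506) → (108.443,91.624) → (177.440,7.542) → (79.105,30.374) → (171.566,126.456) → (156.240,131.537) → (64.602,157.506), returning to the start.

Shape 4 is a rectangle drawn with `<polygon>`. Its stroke #ff00ff means cut at S740, F1168. After flipping Y the toolpath is (6.104,89.228) → (84.020,89.228) → (84.020,39.846) → (6.104,39.846) → (6.104,89.228), returning to the start.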